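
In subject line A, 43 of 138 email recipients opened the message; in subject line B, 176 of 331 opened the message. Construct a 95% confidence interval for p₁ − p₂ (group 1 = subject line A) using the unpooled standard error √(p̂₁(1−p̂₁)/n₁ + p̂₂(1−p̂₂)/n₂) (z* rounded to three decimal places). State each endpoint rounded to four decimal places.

p̂₁ = 0.31159, p̂₂ = 0.53172, so the observed difference is -0.22013.
Unpooled SE = √(p̂₁(1−p̂₁)/n₁ + p̂₂(1−p̂₂)/n₂) = √(0.001554371 + 0.000752247) = 0.048027.
The 95% critical value is z* = 1.960. Margin = 1.960·0.048027 = 0.09413.
CI: -0.22013 ± 0.09413 = (-0.3143, -0.1260).

(-0.3143, -0.1260)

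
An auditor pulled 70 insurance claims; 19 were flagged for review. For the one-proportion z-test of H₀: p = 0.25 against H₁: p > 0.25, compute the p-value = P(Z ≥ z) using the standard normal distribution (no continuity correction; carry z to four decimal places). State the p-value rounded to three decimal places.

The sample proportion is 19/70 = 0.27143.
Null standard error: √(0.25·0.75/70) = √0.002678571 = 0.051755.
z = (p̂ − p₀)/SE = (19/70 − 0.25)/0.051755 ≈ 0.4140.
From the standard normal, P(Z ≥ z) = 0.339.

p-value = 0.339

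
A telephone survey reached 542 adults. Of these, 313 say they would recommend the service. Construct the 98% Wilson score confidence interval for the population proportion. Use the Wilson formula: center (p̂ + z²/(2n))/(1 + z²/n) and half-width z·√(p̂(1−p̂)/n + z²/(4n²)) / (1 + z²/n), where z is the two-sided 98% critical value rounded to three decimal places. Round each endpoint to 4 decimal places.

Here p̂ = 313/542 = 0.57749 and z = 2.326 (z² = 5.410276).
1 + z²/n = 1.009982.
Center = (0.57749 + 0.004991)/1.009982 = 0.57672.
Radicand: p̂(1−p̂)/n + z²/(4n²) = 0.000450176 + 0.000004604 = 0.000454780.
Half-width = 2.326·√0.000454780/1.009982 = 0.04911.
CI: 0.57672 ± 0.04911 = (0.5276, 0.6258).

(0.5276, 0.6258)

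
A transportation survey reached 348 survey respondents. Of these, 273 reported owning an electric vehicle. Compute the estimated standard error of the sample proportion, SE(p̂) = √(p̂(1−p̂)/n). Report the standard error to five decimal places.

With x = 273 successes in n = 348, p̂ = 0.78448.
p̂(1−p̂) = 0.169071.
Dividing by n and taking the root: √0.000485836 = 0.02204.

SE = 0.02204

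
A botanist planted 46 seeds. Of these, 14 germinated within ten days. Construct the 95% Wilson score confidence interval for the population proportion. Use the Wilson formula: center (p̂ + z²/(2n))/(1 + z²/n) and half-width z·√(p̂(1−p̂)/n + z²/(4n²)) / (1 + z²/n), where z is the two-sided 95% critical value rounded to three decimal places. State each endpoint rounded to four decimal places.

Here p̂ = 14/46 = 0.30435 and z = 1.960 (z² = 3.841600).
Denominator 1 + z²/n = 1 + 3.841600/46 = 1.083513.
Center = (0.30435 + 0.041757)/1.083513 = 0.31943.
Radicand: p̂(1−p̂)/n + z²/(4n²) = 0.004602614 + 0.000453875 = 0.005056489.
Half-width = z·√(radicand)/denom = 1.960·0.071109/1.083513 = 0.12863.
Interval: 0.31943 ± 0.12863 → (0.1908, 0.4481).

(0.1908, 0.4481)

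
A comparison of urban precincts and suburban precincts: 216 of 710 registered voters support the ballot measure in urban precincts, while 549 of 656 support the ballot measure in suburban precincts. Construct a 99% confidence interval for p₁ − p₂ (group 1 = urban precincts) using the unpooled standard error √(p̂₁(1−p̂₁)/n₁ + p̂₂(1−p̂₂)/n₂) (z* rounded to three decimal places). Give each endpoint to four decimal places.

(-0.5906, -0.4747)

p̂₁ = 216/710 = 0.30423, p̂₂ = 549/656 = 0.83689; p̂₁ − p̂₂ = -0.53266.
Unpooled SE = √(p̂₁(1−p̂₁)/n₁ + p̂₂(1−p̂₂)/n₂) = √(0.000298130 + 0.000208087) = 0.022499.
z* = 2.576 at the 99% level. Margin = 2.576·0.022499 = 0.05796.
Interval: -0.53266 ± 0.05796 → (-0.5906, -0.4747).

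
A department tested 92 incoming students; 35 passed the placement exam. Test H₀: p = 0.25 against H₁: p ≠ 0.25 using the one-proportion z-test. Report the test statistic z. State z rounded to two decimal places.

With x = 35 successes in n = 92, p̂ = 0.38043.
SE₀ = √(0.25·0.75/92) = 0.045145.
z = (p̂ − p₀)/SE = (0.38043 − 0.25)/0.045145 = 2.89.

z = 2.89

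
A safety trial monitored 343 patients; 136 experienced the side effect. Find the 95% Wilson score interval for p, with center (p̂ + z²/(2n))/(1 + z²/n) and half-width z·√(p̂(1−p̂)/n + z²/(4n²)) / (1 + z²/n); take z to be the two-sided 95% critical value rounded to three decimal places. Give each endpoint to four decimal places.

(0.3462, 0.4491)

Here p̂ = 136/343 = 0.39650 and z = 1.960 (z² = 3.841600).
Denominator 1 + z²/n = 1 + 3.841600/343 = 1.011200.
Adjusted center: (0.39650 + z²/(2n))/1.011200 = 0.39765.
Radicand: p̂(1−p̂)/n + z²/(4n²) = 0.000697633 + 0.000008163 = 0.000705796.
Half-width = 1.960·√0.000705796/1.011200 = 0.05149.
CI: 0.39765 ± 0.05149 = (0.3462, 0.4491).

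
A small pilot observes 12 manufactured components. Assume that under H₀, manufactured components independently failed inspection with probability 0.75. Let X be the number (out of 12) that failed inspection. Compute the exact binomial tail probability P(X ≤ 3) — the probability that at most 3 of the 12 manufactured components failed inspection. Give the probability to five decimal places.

P = 0.00039

X is binomial with n = 12 and p = 0.75.
P(X ≤ 3) = C(12,0)·0.75^0·0.25^12 + C(12,1)·0.75^1·0.25^11 + C(12,2)·0.75^2·0.25^10 + C(12,3)·0.75^3·0.25^9.
= 0.000000 + 0.000002 + 0.000035 + 0.000354 = 0.00039.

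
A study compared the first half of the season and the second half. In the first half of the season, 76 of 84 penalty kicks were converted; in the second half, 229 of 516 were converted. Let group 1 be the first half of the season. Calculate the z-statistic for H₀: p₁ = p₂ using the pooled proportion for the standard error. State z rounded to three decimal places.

z = 7.837

Sample proportions: p̂₁ = 76/84 = 0.90476 and p̂₂ = 229/516 = 0.44380.
Pooled p̂ = (76+229)/(84+516) = 305/600 = 0.50833.
SE = √[p̂(1−p̂)(1/n₁+1/n₂)] = √[0.50833·0.49167·(1/84+1/516)] ≈ 0.058819.
z = 0.46096/0.058819 = 7.837.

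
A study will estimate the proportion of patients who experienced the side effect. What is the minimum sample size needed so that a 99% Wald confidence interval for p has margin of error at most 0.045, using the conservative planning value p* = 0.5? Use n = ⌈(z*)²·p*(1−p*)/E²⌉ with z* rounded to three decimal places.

z* = 2.576 at the 99% level.
p*(1−p*) = 0.2500.
Required n before rounding: 6.635776 × 0.2500 / 0.045² = 819.232.
⌈819.232⌉ = 820.

n = 820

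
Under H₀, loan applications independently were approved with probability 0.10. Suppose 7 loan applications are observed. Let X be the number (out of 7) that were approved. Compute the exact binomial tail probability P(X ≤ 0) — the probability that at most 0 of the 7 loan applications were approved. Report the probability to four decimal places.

P = 0.4783

X is binomial with n = 7 and p = 0.10.
P(X ≤ 0) = C(7,0)·0.10^0·0.90^7.
= 0.478297 = 0.4783.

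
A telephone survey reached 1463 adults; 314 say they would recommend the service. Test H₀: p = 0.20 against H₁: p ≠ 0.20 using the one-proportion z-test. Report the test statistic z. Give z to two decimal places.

z = 1.40

p̂ = 314/1463 = 0.21463.
Under H₀, SE = √(p₀(1−p₀)/n) = √(0.20·0.80/1463) = √0.000109364 = 0.010458.
z = (p̂ − p₀)/SE = (0.21463 − 0.20)/0.010458 = 1.40.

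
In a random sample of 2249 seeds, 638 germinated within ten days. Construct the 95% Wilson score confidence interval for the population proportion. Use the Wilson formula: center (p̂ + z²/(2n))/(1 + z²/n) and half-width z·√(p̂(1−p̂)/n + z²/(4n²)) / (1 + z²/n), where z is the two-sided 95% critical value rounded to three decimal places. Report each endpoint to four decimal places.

(0.2654, 0.3027)

p̂ = 638/2249 = 0.28368; z = 1.960, so z² = 3.841600.
Denominator 1 + z²/n = 1 + 3.841600/2249 = 1.001708.
Center = (0.28368 + 0.000854)/1.001708 = 0.28405.
Radicand: p̂(1−p̂)/n + z²/(4n²) = 0.000090354 + 0.000000190 = 0.000090544.
Half-width = 1.960·√0.000090544/1.001708 = 0.01862.
CI: 0.28405 ± 0.01862 = (0.2654, 0.3027).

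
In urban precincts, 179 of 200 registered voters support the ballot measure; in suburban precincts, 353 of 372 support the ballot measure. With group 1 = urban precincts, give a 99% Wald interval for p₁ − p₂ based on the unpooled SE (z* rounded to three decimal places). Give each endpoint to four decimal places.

p̂₁ = 179/200 = 0.89500, p̂₂ = 353/372 = 0.94892; p̂₁ − p̂₂ = -0.05392.
SE = √(0.000469875 + 0.000130287) = √0.000600162 = 0.024498.
The 99% critical value is z* = 2.576. Margin = 2.576·0.024498 = 0.06311.
Interval: -0.05392 ± 0.06311 → (-0.1170, 0.0092).

(-0.1170, 0.0092)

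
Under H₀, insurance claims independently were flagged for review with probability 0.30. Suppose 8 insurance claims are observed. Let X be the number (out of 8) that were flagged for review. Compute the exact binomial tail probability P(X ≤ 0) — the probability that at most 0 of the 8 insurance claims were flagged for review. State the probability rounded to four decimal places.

P = 0.0576

X ~ Binomial(n=8, p=0.30).
P(X ≤ 0) = C(8,0)·0.30^0·0.70^8.
= 0.057648 = 0.0576.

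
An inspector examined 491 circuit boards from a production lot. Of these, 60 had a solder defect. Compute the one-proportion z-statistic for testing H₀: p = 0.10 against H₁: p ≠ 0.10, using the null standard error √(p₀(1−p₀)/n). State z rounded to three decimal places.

z = 1.640

With x = 60 successes in n = 491, p̂ = 0.12220.
SE₀ = √(0.10·0.90/491) = 0.013539.
z = (0.12220 − 0.10)/0.013539 = 0.02220/0.013539 = 1.640.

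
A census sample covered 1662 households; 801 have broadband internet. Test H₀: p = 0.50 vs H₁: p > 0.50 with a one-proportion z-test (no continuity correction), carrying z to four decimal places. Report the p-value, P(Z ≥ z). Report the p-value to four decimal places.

p-value = 0.9295

The sample proportion is 801/1662 = 0.48195.
Under H₀, SE = √(p₀(1−p₀)/n) = √(0.50·0.50/1662) = √0.000150421 = 0.012265.
Test statistic (full precision, shown to 4 dp): z = (801/1662 − 0.50)/SE₀ ≈ -1.4718.
p-value = P(Z ≥ z) with z = -1.4718 → 0.9295.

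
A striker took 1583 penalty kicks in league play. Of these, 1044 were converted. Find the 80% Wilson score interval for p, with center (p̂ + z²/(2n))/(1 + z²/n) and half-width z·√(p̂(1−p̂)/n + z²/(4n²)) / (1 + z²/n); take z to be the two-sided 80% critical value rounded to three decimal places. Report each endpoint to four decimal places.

Here p̂ = 1044/1583 = 0.65951 and z = 1.282 (z² = 1.643524).
1 + z²/n = 1.001038.
Center = (0.65951 + 0.000519)/1.001038 = 0.65934.
Radicand: p̂(1−p̂)/n + z²/(4n²) = 0.000141856 + 0.000000164 = 0.000142020.
Half-width = 1.282·√0.000142020/1.001038 = 0.01526.
So the interval runs from 0.6441 to 0.6746.

(0.6441, 0.6746)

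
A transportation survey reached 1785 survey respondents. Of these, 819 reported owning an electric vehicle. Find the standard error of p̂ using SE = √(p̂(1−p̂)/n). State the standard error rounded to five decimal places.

p̂ = 819/1785 = 0.45882.
p̂(1−p̂) = 0.45882·0.54118 = 0.248304.
Dividing by n and taking the root: √0.000139106 = 0.01179.

SE = 0.01179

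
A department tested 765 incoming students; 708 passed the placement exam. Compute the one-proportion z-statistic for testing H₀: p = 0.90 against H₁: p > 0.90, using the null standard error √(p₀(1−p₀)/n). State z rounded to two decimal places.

z = 2.35

The sample proportion is 708/765 = 0.92549.
SE₀ = √(0.90·0.10/765) = 0.010847.
Test statistic: z = 0.02549/0.010847 = 2.35.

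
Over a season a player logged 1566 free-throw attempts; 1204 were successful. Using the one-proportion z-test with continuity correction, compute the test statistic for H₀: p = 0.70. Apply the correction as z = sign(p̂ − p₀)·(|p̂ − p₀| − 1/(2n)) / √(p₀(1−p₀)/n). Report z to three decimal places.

p̂ = 1204/1566 = 0.76884. p̂ − p₀ = 0.068838.
1/(2n) = 0.000319.
Corrected numerator: |0.068838| − 0.000319 = 0.068519.
SE₀ = √(0.70·0.30/1566) = 0.011580.
z = +0.068519/0.011580 = 5.917.

z = 5.917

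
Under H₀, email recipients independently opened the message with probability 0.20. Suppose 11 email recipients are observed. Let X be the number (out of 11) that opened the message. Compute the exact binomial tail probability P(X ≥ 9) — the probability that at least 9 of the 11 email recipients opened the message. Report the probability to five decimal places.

X is binomial with n = 11 and p = 0.20.
P(X ≥ 9) = C(11,9)·0.20^9·0.80^2 + C(11,10)·0.20^10·0.80^1 + C(11,11)·0.20^11·0.80^0.
= 0.000018 + 0.000001 + 0.000000 = 0.00002.

P = 0.00002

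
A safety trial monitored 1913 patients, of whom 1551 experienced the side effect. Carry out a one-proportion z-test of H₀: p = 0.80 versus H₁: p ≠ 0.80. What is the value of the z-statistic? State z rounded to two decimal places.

The sample proportion is 1551/1913 = 0.81077.
SE₀ = √(0.80·0.20/1913) = 0.009145.
z = (0.81077 − 0.80)/0.009145 = 0.01077/0.009145 = 1.18.

z = 1.18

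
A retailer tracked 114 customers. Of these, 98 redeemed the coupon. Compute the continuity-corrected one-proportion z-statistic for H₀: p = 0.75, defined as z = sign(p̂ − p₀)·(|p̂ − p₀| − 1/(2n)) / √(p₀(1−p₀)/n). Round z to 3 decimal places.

p̂ = 98/114 = 0.85965. p̂ − p₀ = 0.109649.
Continuity correction 1/(2n) = 1/228 = 0.004386.
Corrected numerator: |0.109649| − 0.004386 = 0.105263.
Null standard error: √(0.75·0.25/114) = √0.001644737 = 0.040555.
z = +0.105263/0.040555 = 2.596.

z = 2.596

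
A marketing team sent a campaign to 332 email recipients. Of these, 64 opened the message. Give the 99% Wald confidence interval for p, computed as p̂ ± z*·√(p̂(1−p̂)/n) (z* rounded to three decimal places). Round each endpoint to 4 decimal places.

p̂ = 64/332 = 0.19277.
SE = √(p̂(1−p̂)/n) = √(0.155610/332) = 0.021650.
The 99% critical value is z* = 2.576.
Margin of error: 2.576 × 0.021650 = 0.05577.
Interval: 0.19277 ± 0.05577 → (0.1370, 0.2485).

(0.1370, 0.2485)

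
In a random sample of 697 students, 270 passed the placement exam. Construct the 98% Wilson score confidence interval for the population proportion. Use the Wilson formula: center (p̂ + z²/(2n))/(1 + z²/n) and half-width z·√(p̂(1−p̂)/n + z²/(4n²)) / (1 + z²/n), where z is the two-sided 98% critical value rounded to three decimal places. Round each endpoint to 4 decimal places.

Here p̂ = 270/697 = 0.38737 and z = 2.326 (z² = 5.410276).
1 + z²/n = 1.007762.
Adjusted center: (0.38737 + z²/(2n))/1.007762 = 0.38824.
Radicand: p̂(1−p̂)/n + z²/(4n²) = 0.000340481 + 0.000002784 = 0.000343265.
Half-width = z·√(radicand)/denom = 2.326·0.018527/1.007762 = 0.04276.
CI: 0.38824 ± 0.04276 = (0.3455, 0.4310).

(0.3455, 0.4310)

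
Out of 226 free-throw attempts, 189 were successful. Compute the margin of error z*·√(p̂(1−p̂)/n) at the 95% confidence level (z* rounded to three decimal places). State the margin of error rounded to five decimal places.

The sample proportion is 189/226 = 0.83628.
SE = √(p̂(1−p̂)/n) = √(0.136914/226) = 0.024613.
For 95% confidence, z* = 1.960.
Margin of error = z*·SE = 1.960 × 0.024613 = 0.04824.

ME = 0.04824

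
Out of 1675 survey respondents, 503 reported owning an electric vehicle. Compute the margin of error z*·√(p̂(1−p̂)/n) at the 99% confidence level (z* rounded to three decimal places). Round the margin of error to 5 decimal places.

The sample proportion is 503/1675 = 0.30030.
SE = √(p̂(1−p̂)/n) = √(0.210119/1675) = 0.011200.
z* = 2.576 at the 99% level.
ME = 2.576·0.011200 = 0.02885.

ME = 0.02885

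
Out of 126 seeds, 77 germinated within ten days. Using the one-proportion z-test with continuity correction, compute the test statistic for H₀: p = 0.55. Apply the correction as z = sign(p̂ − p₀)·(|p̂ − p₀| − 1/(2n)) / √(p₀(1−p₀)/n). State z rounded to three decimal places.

z = 1.289

p̂ = 77/126 = 0.61111. p̂ − p₀ = 0.061111.
1/(2n) = 0.003968.
Corrected numerator: |0.061111| − 0.003968 = 0.057143.
Under H₀, SE = √(p₀(1−p₀)/n) = √(0.55·0.45/126) = √0.001964286 = 0.044320.
z = +0.057143/0.044320 = 1.289.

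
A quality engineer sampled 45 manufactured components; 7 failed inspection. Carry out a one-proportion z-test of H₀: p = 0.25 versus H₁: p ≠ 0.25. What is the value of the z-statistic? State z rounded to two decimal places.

With x = 7 successes in n = 45, p̂ = 0.15556.
SE₀ = √(0.25·0.75/45) = 0.064550.
z = (0.15556 − 0.25)/0.064550 = -0.09444/0.064550 = -1.46.

z = -1.46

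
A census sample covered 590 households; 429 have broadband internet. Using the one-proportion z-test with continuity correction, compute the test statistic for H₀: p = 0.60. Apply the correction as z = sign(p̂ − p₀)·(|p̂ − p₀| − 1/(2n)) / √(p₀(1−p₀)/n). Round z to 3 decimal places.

The sample proportion is 429/590 = 0.72712. p̂ − p₀ = 0.127119.
Continuity correction 1/(2n) = 1/1180 = 0.000847.
Corrected numerator: |0.127119| − 0.000847 = 0.126272.
SE₀ = √(0.60·0.40/590) = 0.020169.
z = (+)0.126272/0.020169 = 6.261.

z = 6.261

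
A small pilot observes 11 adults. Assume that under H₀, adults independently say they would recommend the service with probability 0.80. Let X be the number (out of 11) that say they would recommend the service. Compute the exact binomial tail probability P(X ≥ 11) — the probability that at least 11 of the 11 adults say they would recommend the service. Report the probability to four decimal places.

P = 0.0859

X is binomial with n = 11 and p = 0.80.
P(X ≥ 11) = C(11,11)·0.80^11·0.20^0.
= 0.085899 = 0.0859.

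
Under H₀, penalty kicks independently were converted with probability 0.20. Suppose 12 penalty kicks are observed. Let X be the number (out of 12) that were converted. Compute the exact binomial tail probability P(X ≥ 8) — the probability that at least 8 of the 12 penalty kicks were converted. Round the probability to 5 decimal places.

P = 0.00058

X ~ Binomial(n=12, p=0.20).
P(X ≥ 8) = Σ_{j=8}^{12} C(12,j)·0.20^j·0.80^{12−j}.
= 0.000519 + 0.000058 + 0.000004 + 0.000000 + 0.000000 = 0.00058.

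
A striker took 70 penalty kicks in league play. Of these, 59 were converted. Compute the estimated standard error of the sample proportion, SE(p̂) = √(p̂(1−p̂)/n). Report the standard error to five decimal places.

SE = 0.04350

The sample proportion is 59/70 = 0.84286.
p̂(1−p̂) = 0.84286·0.15714 = 0.132447.
SE = √(0.132447/70) = √0.001892100 = 0.04350.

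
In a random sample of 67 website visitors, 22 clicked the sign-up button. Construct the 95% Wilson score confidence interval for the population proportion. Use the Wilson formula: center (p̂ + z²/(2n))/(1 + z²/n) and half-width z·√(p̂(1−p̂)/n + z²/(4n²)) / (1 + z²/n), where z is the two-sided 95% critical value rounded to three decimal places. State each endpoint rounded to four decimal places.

Here p̂ = 22/67 = 0.32836 and z = 1.960 (z² = 3.841600).
Denominator 1 + z²/n = 1 + 3.841600/67 = 1.057337.
Adjusted center: (0.32836 + z²/(2n))/1.057337 = 0.33767.
Radicand: p̂(1−p̂)/n + z²/(4n²) = 0.003291628 + 0.000213945 = 0.003505573.
Half-width = 1.960·√0.003505573/1.057337 = 0.10975.
So the interval runs from 0.2279 to 0.4474.

(0.2279, 0.4474)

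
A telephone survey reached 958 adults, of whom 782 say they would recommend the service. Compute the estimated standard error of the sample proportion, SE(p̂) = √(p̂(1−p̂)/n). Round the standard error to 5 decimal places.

SE = 0.01251

The sample proportion is 782/958 = 0.81628.
p̂(1−p̂) = 0.149967.
SE = √(0.149967/958) = 0.01251.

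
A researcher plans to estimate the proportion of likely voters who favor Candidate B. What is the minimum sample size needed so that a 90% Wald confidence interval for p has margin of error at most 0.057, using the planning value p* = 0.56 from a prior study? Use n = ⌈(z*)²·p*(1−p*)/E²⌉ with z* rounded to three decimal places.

z* = 1.645 at the 90% level.
p*(1−p*) = 0.56·0.44 = 0.2464.
Required n before rounding: 2.706025 × 0.2464 / 0.057² = 205.221.
Rounding up, n = 206.

n = 206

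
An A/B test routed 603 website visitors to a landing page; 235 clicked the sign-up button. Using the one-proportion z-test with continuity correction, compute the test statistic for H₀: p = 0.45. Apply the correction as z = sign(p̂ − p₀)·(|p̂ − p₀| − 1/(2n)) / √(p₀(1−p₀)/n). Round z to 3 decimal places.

Sample proportion p̂ = 235/603 = 0.38972. p̂ − p₀ = -0.060282.
1/(2n) = 0.000829.
Corrected numerator: |-0.060282| − 0.000829 = 0.059453.
Null standard error: √(0.45·0.55/603) = √0.000410448 = 0.020260.
z = (−)0.059453/0.020260 = -2.935.

z = -2.935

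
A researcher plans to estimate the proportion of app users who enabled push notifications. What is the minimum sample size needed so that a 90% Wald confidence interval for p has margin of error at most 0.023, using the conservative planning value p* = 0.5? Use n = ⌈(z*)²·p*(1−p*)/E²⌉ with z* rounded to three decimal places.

n = 1279

z* = 1.645 at the 90% level.
p*(1−p*) = 0.2500.
Required n before rounding: 2.706025 × 0.2500 / 0.023² = 1278.840.
⌈1278.840⌉ = 1279.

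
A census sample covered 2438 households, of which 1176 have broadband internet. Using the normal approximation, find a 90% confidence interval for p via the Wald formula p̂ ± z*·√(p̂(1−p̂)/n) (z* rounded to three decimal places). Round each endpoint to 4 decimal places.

(0.4657, 0.4990)

With x = 1176 successes in n = 2438, p̂ = 0.48236.
SE(p̂) = √(0.48236·0.51764/2438) = 0.010120.
z* = 1.645 at the 90% level.
Margin = 1.645·0.010120 = 0.01665.
So the interval runs from 0.4657 to 0.4990.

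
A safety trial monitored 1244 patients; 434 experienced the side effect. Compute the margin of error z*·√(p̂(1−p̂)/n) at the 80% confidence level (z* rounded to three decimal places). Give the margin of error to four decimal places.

With x = 434 successes in n = 1244, p̂ = 0.34887.
SE = √(p̂(1−p̂)/n) = √(0.227161/1244) = 0.013513.
z* = 1.282 at the 80% level.
Margin of error = z*·SE = 1.282 × 0.013513 = 0.0173.

ME = 0.0173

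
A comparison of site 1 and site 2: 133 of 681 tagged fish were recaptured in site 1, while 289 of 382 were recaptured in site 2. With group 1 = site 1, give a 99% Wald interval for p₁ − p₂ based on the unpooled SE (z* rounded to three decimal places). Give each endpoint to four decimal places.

(-0.6300, -0.4925)

p̂₁ = 133/681 = 0.19530, p̂₂ = 289/382 = 0.75654; p̂₁ − p̂₂ = -0.56124.
SE = √(0.000230776 + 0.000482159) = √0.000712935 = 0.026701.
z* = 2.576 at the 99% level. Margin = 2.576·0.026701 = 0.06878.
CI: -0.56124 ± 0.06878 = (-0.6300, -0.4925).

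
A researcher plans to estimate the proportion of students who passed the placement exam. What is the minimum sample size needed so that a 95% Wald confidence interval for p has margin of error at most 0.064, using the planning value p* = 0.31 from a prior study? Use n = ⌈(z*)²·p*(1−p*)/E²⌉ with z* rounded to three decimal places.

z* = 1.960 at the 95% level.
p*(1−p*) = 0.31·0.69 = 0.2139.
(z*)²·p*(1−p*)/E² = 3.841600·0.2139/0.004096 = 200.615.
Rounding up, n = 201.

n = 201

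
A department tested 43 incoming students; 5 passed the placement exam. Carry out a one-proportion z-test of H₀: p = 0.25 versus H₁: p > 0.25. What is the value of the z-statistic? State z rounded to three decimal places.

Sample proportion p̂ = 5/43 = 0.11628.
Null standard error: √(0.25·0.75/43) = √0.004360465 = 0.066034.
z = (0.11628 − 0.25)/0.066034 = -0.13372/0.066034 = -2.025.

z = -2.025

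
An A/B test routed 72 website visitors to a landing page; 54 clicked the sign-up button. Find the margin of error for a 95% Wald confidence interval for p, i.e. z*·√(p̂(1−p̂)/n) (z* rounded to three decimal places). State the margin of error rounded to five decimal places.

With x = 54 successes in n = 72, p̂ = 0.75000.
Standard error of p̂: √(0.187500/72) = √0.002604167 = 0.051031.
z* = 1.960 at the 95% level.
ME = 1.960·0.051031 = 0.10002.

ME = 0.10002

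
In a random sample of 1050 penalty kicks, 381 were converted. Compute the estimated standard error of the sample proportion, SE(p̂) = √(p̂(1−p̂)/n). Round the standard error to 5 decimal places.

SE = 0.01484

p̂ = 381/1050 = 0.36286.
p̂(1−p̂) = 0.36286·0.63714 = 0.231193.
Dividing by n and taking the root: √0.000220184 = 0.01484.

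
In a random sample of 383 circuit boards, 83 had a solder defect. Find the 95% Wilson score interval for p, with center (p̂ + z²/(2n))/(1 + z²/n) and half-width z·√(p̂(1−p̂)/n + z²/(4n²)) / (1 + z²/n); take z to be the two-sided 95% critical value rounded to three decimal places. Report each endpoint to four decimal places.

(0.1784, 0.2607)

p̂ = 83/383 = 0.21671; z = 1.960, so z² = 3.841600.
1 + z²/n = 1.010030.
Center = (0.21671 + 0.005015)/1.010030 = 0.21952.
Radicand: p̂(1−p̂)/n + z²/(4n²) = 0.000443203 + 0.000006547 = 0.000449750.
Half-width = 1.960·√0.000449750/1.010030 = 0.04115.
CI: 0.21952 ± 0.04115 = (0.1784, 0.2607).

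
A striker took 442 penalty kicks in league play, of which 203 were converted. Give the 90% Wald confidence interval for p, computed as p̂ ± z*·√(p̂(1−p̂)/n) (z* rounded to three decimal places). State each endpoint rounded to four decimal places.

(0.4203, 0.4983)

p̂ = 203/442 = 0.45928.
Standard error of p̂: √(0.248342/442) = √0.000561859 = 0.023704.
For 90% confidence, z* = 1.645.
Margin of error: 1.645 × 0.023704 = 0.03899.
CI: 0.45928 ± 0.03899 = (0.4203, 0.4983).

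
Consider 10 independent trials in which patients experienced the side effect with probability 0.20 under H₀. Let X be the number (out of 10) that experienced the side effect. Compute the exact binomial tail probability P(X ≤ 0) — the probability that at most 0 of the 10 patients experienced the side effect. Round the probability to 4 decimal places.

P = 0.1074

X is binomial with n = 10 and p = 0.20.
P(X ≤ 0) = C(10,0)·0.20^0·0.80^10.
= 0.107374 = 0.1074.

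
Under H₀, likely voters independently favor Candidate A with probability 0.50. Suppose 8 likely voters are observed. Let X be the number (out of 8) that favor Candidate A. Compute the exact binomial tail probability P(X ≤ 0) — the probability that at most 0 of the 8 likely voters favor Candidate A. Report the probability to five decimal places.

P = 0.00391

X is binomial with n = 8 and p = 0.50.
P(X ≤ 0) = C(8,0)·0.50^0·0.50^8.
= 0.003906 = 0.00391.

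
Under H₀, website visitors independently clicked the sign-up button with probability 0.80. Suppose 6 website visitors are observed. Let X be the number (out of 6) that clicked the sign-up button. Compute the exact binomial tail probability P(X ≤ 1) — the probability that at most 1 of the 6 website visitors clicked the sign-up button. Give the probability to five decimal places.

X is binomial with n = 6 and p = 0.80.
P(X ≤ 1) = C(6,0)·0.80^0·0.20^6 + C(6,1)·0.80^1·0.20^5.
= 0.000064 + 0.001536 = 0.00160.

P = 0.00160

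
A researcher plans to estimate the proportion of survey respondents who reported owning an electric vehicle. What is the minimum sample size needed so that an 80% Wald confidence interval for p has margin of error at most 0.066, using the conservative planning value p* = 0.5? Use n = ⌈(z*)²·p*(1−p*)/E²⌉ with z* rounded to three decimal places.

n = 95

The 80% critical value is z* = 1.282.
p*(1−p*) = 0.50·0.50 = 0.2500.
(z*)²·p*(1−p*)/E² = 1.643524·0.2500/0.004356 = 94.325.
Rounding up, n = 95.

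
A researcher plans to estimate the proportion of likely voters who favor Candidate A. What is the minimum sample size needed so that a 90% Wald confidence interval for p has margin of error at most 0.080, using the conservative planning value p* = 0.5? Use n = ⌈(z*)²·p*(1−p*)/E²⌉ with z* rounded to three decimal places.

n = 106

The 90% critical value is z* = 1.645.
p*(1−p*) = 0.2500.
(z*)²·p*(1−p*)/E² = 2.706025·0.2500/0.006400 = 105.704.
⌈105.704⌉ = 106.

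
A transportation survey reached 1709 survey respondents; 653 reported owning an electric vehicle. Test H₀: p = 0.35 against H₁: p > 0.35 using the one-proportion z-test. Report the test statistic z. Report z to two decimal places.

With x = 653 successes in n = 1709, p̂ = 0.38209.
Under H₀, SE = √(p₀(1−p₀)/n) = √(0.35·0.65/1709) = √0.000133119 = 0.011538.
z = (p̂ − p₀)/SE = (0.38209 − 0.35)/0.011538 = 2.78.

z = 2.78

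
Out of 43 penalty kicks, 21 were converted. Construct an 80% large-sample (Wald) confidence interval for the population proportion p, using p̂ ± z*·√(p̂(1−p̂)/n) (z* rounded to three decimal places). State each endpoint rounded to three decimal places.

The sample proportion is 21/43 = 0.48837.
SE(p̂) = √(0.48837·0.51163/43) = 0.076229.
The 80% critical value is z* = 1.282.
Margin of error: 1.282 × 0.076229 = 0.09773.
So the interval runs from 0.391 to 0.586.

(0.391, 0.586)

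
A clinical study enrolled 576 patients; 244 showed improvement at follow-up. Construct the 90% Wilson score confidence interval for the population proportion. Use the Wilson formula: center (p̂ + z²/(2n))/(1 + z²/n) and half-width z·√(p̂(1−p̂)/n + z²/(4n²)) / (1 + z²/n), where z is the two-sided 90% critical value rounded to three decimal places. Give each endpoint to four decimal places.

Here p̂ = 244/576 = 0.42361 and z = 1.645 (z² = 2.706025).
Denominator 1 + z²/n = 1 + 2.706025/576 = 1.004698.
Adjusted center: (0.42361 + z²/(2n))/1.004698 = 0.42397.
Radicand: p̂(1−p̂)/n + z²/(4n²) = 0.000423897 + 0.000002039 = 0.000425936.
Half-width = 1.645·√0.000425936/1.004698 = 0.03379.
CI: 0.42397 ± 0.03379 = (0.3902, 0.4578).

(0.3902, 0.4578)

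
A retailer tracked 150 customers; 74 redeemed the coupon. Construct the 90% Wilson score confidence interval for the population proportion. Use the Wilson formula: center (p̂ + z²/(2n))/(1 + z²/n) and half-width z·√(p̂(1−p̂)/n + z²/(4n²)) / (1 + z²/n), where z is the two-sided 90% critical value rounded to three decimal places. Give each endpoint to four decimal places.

p̂ = 74/150 = 0.49333; z = 1.645, so z² = 2.706025.
1 + z²/n = 1.018040.
Center = (0.49333 + 0.009020)/1.018040 = 0.49345.
Radicand: p̂(1−p̂)/n + z²/(4n²) = 0.001666370 + 0.000030067 = 0.001696437.
Half-width = z·√(radicand)/denom = 1.645·0.041188/1.018040 = 0.06655.
So the interval runs from 0.4269 to 0.5600.

(0.4269, 0.5600)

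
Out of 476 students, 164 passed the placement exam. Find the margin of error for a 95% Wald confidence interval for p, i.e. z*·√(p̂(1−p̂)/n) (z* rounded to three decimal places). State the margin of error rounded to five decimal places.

The sample proportion is 164/476 = 0.34454.
Standard error of p̂: √(0.225832/476) = √0.000474436 = 0.021782.
For 95% confidence, z* = 1.960.
ME = 1.960·0.021782 = 0.04269.

ME = 0.04269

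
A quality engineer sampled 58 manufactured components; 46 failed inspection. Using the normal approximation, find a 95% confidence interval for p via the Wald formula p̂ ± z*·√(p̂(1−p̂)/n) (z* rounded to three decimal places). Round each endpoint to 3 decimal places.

(0.689, 0.897)

With x = 46 successes in n = 58, p̂ = 0.79310.
SE(p̂) = √(0.79310·0.20690/58) = 0.053190.
The 95% critical value is z* = 1.960.
Margin of error: 1.960 × 0.053190 = 0.10425.
So the interval runs from 0.689 to 0.897.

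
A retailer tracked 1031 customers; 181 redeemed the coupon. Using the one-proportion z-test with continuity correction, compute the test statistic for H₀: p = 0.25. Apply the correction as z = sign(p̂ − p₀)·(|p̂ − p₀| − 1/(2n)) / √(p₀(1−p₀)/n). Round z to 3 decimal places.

z = -5.484

Sample proportion p̂ = 181/1031 = 0.17556. p̂ − p₀ = -0.074442.
Continuity correction 1/(2n) = 1/2062 = 0.000485.
Corrected numerator: |-0.074442| − 0.000485 = 0.073957.
SE₀ = √(0.25·0.75/1031) = 0.013486.
z = (−)0.073957/0.013486 = -5.484.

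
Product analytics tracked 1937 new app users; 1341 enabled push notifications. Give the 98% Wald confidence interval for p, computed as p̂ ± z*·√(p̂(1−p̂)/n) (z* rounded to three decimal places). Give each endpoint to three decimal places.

The sample proportion is 1341/1937 = 0.69231.
SE = √(p̂(1−p̂)/n) = √(0.213018/1937) = 0.010487.
z* = 2.326 at the 98% level.
Margin = 2.326·0.010487 = 0.02439.
So the interval runs from 0.668 to 0.717.

(0.668, 0.717)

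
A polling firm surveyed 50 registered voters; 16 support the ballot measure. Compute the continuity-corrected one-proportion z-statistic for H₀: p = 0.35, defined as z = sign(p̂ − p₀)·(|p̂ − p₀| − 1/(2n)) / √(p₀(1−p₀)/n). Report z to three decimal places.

With x = 16 successes in n = 50, p̂ = 0.32000. p̂ − p₀ = -0.030000.
1/(2n) = 0.010000.
Corrected numerator: |-0.030000| − 0.010000 = 0.020000.
Under H₀, SE = √(p₀(1−p₀)/n) = √(0.35·0.65/50) = √0.004550000 = 0.067454.
z = −0.020000/0.067454 = -0.296.

z = -0.296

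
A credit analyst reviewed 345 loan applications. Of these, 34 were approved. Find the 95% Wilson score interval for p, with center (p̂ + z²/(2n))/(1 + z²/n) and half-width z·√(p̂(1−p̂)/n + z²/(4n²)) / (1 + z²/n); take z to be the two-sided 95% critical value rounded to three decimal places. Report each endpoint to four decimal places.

p̂ = 34/345 = 0.09855; z = 1.960, so z² = 3.841600.
Denominator 1 + z²/n = 1 + 3.841600/345 = 1.011135.
Adjusted center: (0.09855 + z²/(2n))/1.011135 = 0.10297.
Radicand: p̂(1−p̂)/n + z²/(4n²) = 0.000257503 + 0.000008069 = 0.000265572.
Half-width = 1.960·√0.000265572/1.011135 = 0.03159.
So the interval runs from 0.0714 to 0.1346.

(0.0714, 0.1346)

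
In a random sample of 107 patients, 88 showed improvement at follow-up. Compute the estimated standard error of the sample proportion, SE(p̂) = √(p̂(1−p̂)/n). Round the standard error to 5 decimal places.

SE = 0.03694

With x = 88 successes in n = 107, p̂ = 0.82243.
p̂(1−p̂) = 0.82243·0.17757 = 0.146039.
SE = √(0.146039/107) = √0.001364850 = 0.03694.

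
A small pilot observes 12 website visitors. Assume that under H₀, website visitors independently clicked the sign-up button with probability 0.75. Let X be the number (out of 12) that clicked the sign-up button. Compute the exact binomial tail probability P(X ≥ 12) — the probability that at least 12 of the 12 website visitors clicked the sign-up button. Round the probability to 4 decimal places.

X is binomial with n = 12 and p = 0.75.
P(X ≥ 12) = C(12,12)·0.75^12·0.25^0.
= 0.031676 = 0.0317.

P = 0.0317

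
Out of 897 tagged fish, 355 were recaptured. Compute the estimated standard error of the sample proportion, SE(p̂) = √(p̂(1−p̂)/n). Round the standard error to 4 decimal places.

SE = 0.0163

With x = 355 successes in n = 897, p̂ = 0.39576.
p̂(1−p̂) = 0.239134.
Dividing by n and taking the root: √0.000266593 = 0.0163.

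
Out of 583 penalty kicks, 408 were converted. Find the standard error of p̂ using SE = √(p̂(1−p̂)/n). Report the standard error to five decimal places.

SE = 0.01898

p̂ = 408/583 = 0.69983.
p̂(1−p̂) = 0.69983·0.30017 = 0.210068.
SE = √(0.210068/583) = √0.000360322 = 0.01898.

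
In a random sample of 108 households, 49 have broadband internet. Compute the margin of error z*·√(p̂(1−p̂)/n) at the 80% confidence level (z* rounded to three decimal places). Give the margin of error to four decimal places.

ME = 0.0614

p̂ = 49/108 = 0.45370.
SE = √(p̂(1−p̂)/n) = √(0.247857/108) = 0.047906.
For 80% confidence, z* = 1.282.
So ME = 0.0614.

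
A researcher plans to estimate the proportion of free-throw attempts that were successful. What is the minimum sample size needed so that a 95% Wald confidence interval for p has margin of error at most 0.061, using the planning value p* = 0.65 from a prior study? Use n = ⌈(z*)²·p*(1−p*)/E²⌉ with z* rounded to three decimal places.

n = 235

The 95% critical value is z* = 1.960.
p*(1−p*) = 0.65·0.35 = 0.2275.
(z*)²·p*(1−p*)/E² = 3.841600·0.2275/0.003721 = 234.873.
Rounding up, n = 235.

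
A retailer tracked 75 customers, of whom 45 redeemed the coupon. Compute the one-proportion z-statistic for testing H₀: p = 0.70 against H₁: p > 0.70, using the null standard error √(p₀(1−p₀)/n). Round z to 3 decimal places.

The sample proportion is 45/75 = 0.60000.
Null standard error: √(0.70·0.30/75) = √0.002800000 = 0.052915.
z = (p̂ − p₀)/SE = (0.60000 − 0.70)/0.052915 = -1.890.

z = -1.890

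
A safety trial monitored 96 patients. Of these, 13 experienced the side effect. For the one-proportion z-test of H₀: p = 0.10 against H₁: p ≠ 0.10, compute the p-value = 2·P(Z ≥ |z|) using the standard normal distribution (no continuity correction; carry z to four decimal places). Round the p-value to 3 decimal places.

p-value = 0.247

Sample proportion p̂ = 13/96 = 0.13542.
SE₀ = √(0.10·0.90/96) = 0.030619.
z = (p̂ − p₀)/SE = (13/96 − 0.10)/0.030619 ≈ 1.1567.
From the standard normal, 2·P(Z ≥ |z|) = 0.247.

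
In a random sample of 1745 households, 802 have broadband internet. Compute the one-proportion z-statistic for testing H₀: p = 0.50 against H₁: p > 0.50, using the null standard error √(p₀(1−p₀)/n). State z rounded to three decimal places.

The sample proportion is 802/1745 = 0.45960.
Under H₀, SE = √(p₀(1−p₀)/n) = √(0.50·0.50/1745) = √0.000143266 = 0.011969.
Test statistic: z = -0.04040/0.011969 = -3.375.

z = -3.375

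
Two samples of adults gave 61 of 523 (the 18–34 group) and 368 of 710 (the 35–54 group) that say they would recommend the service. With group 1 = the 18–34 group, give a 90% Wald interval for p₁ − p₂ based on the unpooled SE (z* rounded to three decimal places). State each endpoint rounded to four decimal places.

p̂₁ = 61/523 = 0.11663, p̂₂ = 368/710 = 0.51831; p̂₁ − p̂₂ = -0.40168.
Unpooled SE = √(p̂₁(1−p̂₁)/n₁ + p̂₂(1−p̂₂)/n₂) = √(0.000197000 + 0.000351640) = 0.023423.
For 90% confidence, z* = 1.645. Margin of error = 0.03853.
CI: -0.40168 ± 0.03853 = (-0.4402, -0.3631).

(-0.4402, -0.3631)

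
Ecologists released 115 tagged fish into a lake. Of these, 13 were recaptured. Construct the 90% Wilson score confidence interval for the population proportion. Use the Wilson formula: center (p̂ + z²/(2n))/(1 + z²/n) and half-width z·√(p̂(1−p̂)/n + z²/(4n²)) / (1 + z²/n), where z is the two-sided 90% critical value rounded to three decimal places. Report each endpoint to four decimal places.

p̂ = 13/115 = 0.11304; z = 1.645, so z² = 2.706025.
1 + z²/n = 1.023531.
Adjusted center: (0.11304 + z²/(2n))/1.023531 = 0.12194.
Radicand: p̂(1−p̂)/n + z²/(4n²) = 0.000871867 + 0.000051154 = 0.000923021.
Half-width = 1.645·√0.000923021/1.023531 = 0.04883.
Interval: 0.12194 ± 0.04883 → (0.0731, 0.1708).

(0.0731, 0.1708)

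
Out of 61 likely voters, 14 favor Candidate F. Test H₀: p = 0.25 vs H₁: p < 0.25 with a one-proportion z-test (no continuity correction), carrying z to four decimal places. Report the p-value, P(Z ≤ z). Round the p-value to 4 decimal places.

p-value = 0.3558

p̂ = 14/61 = 0.22951.
Under H₀, SE = √(p₀(1−p₀)/n) = √(0.25·0.75/61) = √0.003073770 = 0.055442.
z = (p̂ − p₀)/SE = (14/61 − 0.25)/0.055442 ≈ -0.3696.
p-value = P(Z ≤ z) with z = -0.3696 → 0.3558.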